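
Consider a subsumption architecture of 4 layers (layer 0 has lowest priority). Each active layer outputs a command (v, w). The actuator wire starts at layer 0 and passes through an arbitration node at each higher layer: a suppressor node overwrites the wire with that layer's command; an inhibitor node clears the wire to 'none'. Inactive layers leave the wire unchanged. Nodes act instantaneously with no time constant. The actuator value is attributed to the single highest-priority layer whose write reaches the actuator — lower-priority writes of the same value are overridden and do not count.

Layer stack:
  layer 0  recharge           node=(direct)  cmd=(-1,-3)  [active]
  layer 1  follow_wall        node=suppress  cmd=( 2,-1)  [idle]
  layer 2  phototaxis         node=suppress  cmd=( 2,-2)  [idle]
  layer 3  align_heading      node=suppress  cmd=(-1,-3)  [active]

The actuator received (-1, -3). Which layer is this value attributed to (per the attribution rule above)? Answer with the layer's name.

[0] recharge on; wire := (-1, -3)
[1] follow_wall off; pass (-1, -3)
[2] phototaxis off; pass (-1, -3)
[3] align_heading on (suppress); wire := (-1, -3)
output (-1, -3)
last writer: layer 3 = align_heading

align_heading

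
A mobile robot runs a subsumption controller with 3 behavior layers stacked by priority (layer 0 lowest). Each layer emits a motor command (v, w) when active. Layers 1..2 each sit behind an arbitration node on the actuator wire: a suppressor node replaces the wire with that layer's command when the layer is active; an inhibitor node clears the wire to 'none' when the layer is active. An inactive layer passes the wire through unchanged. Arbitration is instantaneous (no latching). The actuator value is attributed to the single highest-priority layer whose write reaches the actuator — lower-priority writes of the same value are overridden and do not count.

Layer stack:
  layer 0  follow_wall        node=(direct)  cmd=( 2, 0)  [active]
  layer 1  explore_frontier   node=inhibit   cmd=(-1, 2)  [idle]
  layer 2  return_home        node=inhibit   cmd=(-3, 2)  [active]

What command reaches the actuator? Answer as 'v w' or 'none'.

[0] follow_wall on; wire := (2, 0)
[1] explore_frontier off; pass (2, 0)
[2] return_home on (inhibit); wire := none
output none

none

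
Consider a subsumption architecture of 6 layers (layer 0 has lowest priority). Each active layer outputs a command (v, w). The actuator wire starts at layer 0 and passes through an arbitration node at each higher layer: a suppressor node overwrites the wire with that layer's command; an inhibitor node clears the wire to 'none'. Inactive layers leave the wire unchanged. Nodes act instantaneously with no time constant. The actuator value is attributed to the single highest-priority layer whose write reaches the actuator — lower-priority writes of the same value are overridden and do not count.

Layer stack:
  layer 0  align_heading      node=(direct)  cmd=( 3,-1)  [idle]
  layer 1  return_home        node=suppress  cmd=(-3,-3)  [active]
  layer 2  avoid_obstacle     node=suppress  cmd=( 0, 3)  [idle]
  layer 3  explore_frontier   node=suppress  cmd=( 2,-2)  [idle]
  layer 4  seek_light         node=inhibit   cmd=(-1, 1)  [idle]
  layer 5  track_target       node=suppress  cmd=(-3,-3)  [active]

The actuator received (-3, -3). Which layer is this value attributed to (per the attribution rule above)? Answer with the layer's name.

track_target

[0] align_heading off; wire := none
[1] return_home on (suppress); wire := (-3, -3)
[2] avoid_obstacle off; pass (-3, -3)
[3] explore_frontier off; pass (-3, -3)
[4] seek_light off; pass (-3, -3)
[5] track_target on (suppress); wire := (-3, -3)
output (-3, -3)
last writer: layer 5 = track_target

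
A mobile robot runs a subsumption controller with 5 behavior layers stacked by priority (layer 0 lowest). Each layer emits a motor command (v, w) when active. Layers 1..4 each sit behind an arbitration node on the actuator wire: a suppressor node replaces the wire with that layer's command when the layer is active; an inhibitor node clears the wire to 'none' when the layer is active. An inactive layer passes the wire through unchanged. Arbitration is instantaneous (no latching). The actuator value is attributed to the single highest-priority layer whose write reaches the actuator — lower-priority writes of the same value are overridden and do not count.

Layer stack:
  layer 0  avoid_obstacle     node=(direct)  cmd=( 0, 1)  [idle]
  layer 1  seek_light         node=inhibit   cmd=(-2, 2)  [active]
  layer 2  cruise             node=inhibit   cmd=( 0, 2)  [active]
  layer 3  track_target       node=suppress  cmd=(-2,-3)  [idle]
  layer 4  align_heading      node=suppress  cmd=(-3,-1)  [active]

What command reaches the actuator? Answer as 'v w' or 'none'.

layer 0 (avoid_obstacle) idle — none
layer 1 (seek_light) active — inhibits: none
layer 2 (cruise) active — inhibits: none
layer 3 (track_target) idle — unchanged: none
layer 4 (align_heading) active — suppresses: (-3, -1)
→ actuator (-3, -1)

-3 -1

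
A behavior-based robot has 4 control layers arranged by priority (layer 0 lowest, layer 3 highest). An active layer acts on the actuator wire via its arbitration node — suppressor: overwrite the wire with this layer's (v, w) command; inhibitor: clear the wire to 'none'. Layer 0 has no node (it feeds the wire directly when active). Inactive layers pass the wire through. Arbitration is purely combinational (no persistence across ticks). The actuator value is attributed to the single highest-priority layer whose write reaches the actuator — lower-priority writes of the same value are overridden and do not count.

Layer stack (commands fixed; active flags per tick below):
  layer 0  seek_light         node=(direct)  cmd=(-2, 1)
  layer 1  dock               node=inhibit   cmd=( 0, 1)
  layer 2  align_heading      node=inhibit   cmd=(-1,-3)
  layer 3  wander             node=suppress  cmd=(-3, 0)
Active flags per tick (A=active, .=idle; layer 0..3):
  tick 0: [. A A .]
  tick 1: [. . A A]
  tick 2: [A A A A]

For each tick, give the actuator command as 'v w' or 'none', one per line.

tick 0:
  L0 seek_light: idle → wire = none
  L1 dock: active, inhibitor → wire = none
  L2 align_heading: active, inhibitor → wire = none
  L3 wander: idle → wire stays none
  actuator = none
tick 1:
  L0 seek_light: idle → wire = none
  L1 dock: idle → wire stays none
  L2 align_heading: active, inhibitor → wire = none
  L3 wander: active, suppressor → wire = (-3, 0)
  actuator = (-3, 0)
tick 2:
  L0 seek_light: active, feeds wire = (-2, 1)
  L1 dock: active, inhibitor → wire = none
  L2 align_heading: active, inhibitor → wire = none
  L3 wander: active, suppressor → wire = (-3, 0)
  actuator = (-3, 0)

none
-3 0
-3 0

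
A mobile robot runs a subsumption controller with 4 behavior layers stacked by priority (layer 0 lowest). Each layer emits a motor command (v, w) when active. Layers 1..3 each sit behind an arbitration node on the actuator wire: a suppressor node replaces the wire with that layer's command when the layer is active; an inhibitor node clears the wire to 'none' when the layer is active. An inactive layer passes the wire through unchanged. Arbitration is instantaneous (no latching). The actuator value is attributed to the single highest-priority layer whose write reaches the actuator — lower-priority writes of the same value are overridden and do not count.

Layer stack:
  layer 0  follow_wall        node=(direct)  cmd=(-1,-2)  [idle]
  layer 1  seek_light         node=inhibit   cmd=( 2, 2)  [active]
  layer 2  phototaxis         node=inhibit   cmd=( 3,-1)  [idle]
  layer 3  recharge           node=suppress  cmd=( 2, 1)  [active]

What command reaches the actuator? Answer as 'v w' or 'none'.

layer 0 (follow_wall) idle — none
layer 1 (seek_light) active — inhibits: none
layer 2 (phototaxis) idle — unchanged: none
layer 3 (recharge) active — suppresses: (2, 1)
→ actuator (2, 1)

2 1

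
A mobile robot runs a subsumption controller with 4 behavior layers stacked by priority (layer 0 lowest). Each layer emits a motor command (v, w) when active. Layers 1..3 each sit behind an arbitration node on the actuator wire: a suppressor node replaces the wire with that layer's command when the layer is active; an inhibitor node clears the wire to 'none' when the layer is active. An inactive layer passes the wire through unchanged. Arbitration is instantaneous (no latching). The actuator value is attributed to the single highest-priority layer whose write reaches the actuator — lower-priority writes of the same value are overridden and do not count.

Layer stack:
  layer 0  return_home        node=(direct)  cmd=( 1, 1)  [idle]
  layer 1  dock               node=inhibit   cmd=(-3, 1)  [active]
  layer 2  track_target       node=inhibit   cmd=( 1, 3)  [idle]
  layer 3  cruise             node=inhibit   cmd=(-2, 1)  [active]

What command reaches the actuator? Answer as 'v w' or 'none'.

none

[0] return_home off; wire := none
[1] dock on (inhibit); wire := none
[2] track_target off; pass none
[3] cruise on (inhibit); wire := none
output none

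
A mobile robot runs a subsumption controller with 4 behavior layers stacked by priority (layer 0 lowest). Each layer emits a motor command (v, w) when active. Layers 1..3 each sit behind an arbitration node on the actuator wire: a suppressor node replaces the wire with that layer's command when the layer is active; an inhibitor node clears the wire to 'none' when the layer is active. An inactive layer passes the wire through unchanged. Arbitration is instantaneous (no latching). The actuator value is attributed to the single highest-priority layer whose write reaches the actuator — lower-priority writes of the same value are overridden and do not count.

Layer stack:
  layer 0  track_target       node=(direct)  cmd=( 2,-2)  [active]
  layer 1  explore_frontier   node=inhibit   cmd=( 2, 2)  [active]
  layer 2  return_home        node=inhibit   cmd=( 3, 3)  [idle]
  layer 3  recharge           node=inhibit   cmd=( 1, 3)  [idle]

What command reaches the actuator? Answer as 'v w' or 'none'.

none

[0] track_target on; wire := (2, -2)
[1] explore_frontier on (inhibit); wire := none
[2] return_home off; pass none
[3] recharge off; pass none
output none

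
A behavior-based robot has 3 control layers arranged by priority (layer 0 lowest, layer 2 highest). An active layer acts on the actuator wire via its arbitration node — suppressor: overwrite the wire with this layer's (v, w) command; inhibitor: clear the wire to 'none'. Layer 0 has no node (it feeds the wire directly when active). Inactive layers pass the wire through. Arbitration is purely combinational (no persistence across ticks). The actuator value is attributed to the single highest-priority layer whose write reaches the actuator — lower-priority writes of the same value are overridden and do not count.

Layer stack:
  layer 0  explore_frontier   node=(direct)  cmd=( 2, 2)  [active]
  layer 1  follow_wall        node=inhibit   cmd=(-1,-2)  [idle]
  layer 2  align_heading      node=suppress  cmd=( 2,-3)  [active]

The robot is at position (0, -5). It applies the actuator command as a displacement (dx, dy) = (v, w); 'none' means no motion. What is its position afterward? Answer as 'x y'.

2 -8

L0 explore_frontier: active, feeds wire = (2, 2)
L1 follow_wall: idle → wire stays (2, 2)
L2 align_heading: active, suppressor → wire = (2, -3)
actuator = (2, -3)
position: (0, -5) + (2, -3) = (2, -8)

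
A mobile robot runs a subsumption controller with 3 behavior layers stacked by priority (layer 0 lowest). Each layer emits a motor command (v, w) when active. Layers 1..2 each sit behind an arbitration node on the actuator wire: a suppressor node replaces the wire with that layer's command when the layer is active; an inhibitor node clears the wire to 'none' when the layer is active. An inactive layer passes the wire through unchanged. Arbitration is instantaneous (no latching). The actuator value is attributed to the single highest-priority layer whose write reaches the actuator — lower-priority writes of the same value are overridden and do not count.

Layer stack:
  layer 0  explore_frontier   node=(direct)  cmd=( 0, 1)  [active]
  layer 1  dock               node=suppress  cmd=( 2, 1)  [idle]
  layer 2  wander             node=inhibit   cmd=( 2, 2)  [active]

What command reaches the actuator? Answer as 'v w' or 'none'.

none

L0 explore_frontier: active, feeds wire = (0, 1)
L1 dock: idle → wire stays (0, 1)
L2 wander: active, inhibitor → wire = none
actuator = none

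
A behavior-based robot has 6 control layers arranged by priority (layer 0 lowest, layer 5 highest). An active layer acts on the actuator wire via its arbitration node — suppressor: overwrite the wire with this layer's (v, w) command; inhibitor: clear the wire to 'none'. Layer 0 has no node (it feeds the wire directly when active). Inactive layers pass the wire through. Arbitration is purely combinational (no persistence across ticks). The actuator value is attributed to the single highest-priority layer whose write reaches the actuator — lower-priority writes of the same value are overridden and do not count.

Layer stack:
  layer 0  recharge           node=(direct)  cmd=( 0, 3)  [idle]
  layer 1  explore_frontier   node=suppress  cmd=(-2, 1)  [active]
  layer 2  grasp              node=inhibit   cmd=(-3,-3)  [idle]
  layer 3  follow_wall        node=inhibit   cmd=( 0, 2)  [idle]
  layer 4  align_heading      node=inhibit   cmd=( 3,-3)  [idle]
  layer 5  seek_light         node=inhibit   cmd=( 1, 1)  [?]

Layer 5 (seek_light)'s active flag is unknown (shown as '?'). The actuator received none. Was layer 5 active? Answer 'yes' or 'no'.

yes

If layer 5 is active=yes:
  actuator would be none
If layer 5 is active=no:
  actuator would be (-2, 1)
Observed none, so layer 5 was active.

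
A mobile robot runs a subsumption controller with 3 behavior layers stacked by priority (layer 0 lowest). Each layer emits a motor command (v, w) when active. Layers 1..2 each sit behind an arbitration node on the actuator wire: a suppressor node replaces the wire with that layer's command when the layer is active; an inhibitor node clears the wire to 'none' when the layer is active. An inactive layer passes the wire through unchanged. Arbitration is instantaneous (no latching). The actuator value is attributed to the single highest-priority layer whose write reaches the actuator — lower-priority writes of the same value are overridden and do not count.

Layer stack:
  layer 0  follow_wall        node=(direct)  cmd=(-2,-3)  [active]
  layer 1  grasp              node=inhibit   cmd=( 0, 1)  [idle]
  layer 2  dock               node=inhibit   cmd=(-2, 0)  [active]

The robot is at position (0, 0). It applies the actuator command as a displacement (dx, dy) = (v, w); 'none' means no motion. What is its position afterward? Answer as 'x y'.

[0] follow_wall on; wire := (-2, -3)
[1] grasp off; pass (-2, -3)
[2] dock on (inhibit); wire := none
output none
position: (0, 0) + none = (0, 0)

0 0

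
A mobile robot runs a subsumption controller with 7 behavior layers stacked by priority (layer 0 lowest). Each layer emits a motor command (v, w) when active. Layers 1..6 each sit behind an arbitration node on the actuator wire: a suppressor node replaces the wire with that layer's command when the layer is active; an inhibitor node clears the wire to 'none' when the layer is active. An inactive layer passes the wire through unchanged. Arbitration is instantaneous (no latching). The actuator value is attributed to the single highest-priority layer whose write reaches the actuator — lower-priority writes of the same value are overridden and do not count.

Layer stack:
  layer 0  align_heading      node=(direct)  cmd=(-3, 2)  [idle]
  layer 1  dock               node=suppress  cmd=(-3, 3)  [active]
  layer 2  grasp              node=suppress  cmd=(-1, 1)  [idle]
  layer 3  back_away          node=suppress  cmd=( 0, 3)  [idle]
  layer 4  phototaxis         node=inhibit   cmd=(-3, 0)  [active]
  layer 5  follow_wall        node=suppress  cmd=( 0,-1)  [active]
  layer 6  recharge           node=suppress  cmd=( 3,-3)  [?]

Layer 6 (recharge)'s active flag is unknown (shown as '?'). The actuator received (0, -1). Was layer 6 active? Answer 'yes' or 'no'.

If layer 6 is active=yes:
  actuator would be (3, -3)
If layer 6 is active=no:
  actuator would be (0, -1)
Observed (0, -1), so layer 6 was idle.

no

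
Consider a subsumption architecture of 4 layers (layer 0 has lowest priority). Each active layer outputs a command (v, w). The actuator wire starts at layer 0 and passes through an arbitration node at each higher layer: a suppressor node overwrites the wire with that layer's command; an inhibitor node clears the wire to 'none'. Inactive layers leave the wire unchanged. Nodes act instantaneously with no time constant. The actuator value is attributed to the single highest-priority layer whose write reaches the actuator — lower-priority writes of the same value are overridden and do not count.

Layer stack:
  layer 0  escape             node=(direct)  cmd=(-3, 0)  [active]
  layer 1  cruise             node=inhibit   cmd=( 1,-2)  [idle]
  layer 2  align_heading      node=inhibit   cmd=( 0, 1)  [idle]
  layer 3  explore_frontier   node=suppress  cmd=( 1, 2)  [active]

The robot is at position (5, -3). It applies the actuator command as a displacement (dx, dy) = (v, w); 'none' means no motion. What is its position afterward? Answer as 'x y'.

6 -1

layer 0 (escape) active — direct: (-3, 0)
layer 1 (cruise) idle — unchanged: (-3, 0)
layer 2 (align_heading) idle — unchanged: (-3, 0)
layer 3 (explore_frontier) active — suppresses: (1, 2)
→ actuator (1, 2)
position: (5, -3) + (1, 2) = (6, -1)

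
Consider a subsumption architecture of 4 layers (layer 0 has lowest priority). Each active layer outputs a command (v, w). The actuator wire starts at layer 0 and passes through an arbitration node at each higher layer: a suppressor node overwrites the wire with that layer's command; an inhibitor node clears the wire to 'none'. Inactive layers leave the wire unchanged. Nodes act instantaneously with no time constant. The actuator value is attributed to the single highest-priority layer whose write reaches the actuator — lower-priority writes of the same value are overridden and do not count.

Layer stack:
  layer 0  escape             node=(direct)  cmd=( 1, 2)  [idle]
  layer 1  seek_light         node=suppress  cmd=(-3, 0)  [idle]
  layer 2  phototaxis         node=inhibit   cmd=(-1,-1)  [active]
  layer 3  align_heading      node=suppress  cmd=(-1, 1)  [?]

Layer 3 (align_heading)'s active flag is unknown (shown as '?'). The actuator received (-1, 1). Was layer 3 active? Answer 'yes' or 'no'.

yes

If layer 3 is active=yes:
  actuator would be (-1, 1)
If layer 3 is active=no:
  actuator would be none
Observed (-1, 1), so layer 3 was active.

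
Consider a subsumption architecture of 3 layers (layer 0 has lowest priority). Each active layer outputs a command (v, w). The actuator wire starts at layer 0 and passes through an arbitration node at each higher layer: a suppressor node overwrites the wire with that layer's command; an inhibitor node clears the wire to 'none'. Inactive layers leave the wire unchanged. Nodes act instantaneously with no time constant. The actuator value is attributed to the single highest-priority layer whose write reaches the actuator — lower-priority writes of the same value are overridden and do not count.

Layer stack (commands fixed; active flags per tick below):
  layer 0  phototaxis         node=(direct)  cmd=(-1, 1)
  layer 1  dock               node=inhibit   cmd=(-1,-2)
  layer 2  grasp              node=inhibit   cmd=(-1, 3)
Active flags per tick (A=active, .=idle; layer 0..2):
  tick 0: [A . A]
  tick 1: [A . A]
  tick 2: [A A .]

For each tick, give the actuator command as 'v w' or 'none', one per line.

tick 0:
  layer 0 (phototaxis) active — direct: (-1, 1)
  layer 1 (dock) idle — unchanged: (-1, 1)
  layer 2 (grasp) active — inhibits: none
  → actuator none
tick 1:
  layer 0 (phototaxis) active — direct: (-1, 1)
  layer 1 (dock) idle — unchanged: (-1, 1)
  layer 2 (grasp) active — inhibits: none
  → actuator none
tick 2:
  layer 0 (phototaxis) active — direct: (-1, 1)
  layer 1 (dock) active — inhibits: none
  layer 2 (grasp) idle — unchanged: none
  → actuator none

none
none
none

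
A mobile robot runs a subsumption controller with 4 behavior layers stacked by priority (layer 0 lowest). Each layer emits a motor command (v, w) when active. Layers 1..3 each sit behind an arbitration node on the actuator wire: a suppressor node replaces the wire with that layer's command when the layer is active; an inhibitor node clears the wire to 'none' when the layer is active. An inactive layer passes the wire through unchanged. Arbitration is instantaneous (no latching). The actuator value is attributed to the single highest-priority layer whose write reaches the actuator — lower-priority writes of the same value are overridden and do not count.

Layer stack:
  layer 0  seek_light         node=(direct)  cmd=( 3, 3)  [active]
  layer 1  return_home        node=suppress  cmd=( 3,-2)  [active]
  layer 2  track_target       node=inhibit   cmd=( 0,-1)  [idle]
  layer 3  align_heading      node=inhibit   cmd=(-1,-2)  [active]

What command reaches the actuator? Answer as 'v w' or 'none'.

L0 seek_light: active, feeds wire = (3, 3)
L1 return_home: active, suppressor → wire = (3, -2)
L2 track_target: idle → wire stays (3, -2)
L3 align_heading: active, inhibitor → wire = none
actuator = none

none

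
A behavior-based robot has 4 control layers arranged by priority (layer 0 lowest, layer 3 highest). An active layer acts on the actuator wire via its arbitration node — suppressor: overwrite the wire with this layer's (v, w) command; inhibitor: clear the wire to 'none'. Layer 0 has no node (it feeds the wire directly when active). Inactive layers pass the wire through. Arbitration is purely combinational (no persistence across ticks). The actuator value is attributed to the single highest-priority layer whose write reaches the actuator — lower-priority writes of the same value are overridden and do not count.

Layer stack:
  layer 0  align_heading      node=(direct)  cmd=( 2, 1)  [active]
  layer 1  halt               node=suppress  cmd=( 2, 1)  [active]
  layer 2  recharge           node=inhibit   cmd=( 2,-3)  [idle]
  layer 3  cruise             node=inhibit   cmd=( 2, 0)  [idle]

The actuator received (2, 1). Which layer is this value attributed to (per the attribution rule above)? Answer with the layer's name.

halt

L0 align_heading: active, feeds wire = (2, 1)
L1 halt: active, suppressor → wire = (2, 1)
L2 recharge: idle → wire stays (2, 1)
L3 cruise: idle → wire stays (2, 1)
actuator = (2, 1)
last writer: layer 1 = halt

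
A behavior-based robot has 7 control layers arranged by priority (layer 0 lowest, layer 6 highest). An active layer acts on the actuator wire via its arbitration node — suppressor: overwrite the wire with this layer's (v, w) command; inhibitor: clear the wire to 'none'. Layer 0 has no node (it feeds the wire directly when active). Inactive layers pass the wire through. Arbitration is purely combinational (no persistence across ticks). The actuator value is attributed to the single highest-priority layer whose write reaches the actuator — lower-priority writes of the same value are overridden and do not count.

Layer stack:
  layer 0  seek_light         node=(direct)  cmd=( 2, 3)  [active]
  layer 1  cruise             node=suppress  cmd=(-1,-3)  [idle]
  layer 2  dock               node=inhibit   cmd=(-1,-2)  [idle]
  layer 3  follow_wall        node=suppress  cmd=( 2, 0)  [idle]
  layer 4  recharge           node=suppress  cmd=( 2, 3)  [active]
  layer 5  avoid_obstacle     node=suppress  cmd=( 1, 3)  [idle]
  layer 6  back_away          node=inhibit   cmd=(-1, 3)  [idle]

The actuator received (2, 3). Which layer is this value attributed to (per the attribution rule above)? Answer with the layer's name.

recharge

L0 seek_light: active, feeds wire = (2, 3)
L1 cruise: idle → wire stays (2, 3)
L2 dock: idle → wire stays (2, 3)
L3 follow_wall: idle → wire stays (2, 3)
L4 recharge: active, suppressor → wire = (2, 3)
L5 avoid_obstacle: idle → wire stays (2, 3)
L6 back_away: idle → wire stays (2, 3)
actuator = (2, 3)
last writer: layer 4 = recharge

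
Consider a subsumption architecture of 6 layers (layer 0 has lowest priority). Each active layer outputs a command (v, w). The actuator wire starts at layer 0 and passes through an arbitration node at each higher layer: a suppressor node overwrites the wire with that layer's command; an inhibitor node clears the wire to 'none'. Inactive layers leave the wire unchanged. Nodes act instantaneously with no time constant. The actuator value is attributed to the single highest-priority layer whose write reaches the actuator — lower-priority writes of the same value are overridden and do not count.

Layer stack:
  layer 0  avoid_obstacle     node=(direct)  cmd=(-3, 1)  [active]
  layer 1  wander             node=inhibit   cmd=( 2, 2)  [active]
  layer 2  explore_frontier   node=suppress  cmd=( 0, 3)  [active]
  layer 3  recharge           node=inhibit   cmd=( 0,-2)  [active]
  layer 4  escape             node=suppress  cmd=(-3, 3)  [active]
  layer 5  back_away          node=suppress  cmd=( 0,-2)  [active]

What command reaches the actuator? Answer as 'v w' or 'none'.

0 -2

layer 0 (avoid_obstacle) active — direct: (-3, 1)
layer 1 (wander) active — inhibits: none
layer 2 (explore_frontier) active — suppresses: (0, 3)
layer 3 (recharge) active — inhibits: none
layer 4 (escape) active — suppresses: (-3, 3)
layer 5 (back_away) active — suppresses: (0, -2)
→ actuator (0, -2)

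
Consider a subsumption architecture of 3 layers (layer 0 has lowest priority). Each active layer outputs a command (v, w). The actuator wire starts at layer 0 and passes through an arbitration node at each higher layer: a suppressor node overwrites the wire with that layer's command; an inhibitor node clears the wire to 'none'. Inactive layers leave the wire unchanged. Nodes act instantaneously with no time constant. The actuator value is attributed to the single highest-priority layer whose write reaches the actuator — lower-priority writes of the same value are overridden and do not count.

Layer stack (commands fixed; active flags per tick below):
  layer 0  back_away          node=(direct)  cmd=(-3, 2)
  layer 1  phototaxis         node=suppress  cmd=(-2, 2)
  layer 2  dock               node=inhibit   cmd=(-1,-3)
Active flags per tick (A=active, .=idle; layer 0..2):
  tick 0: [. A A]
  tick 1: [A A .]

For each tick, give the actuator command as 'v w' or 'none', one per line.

tick 0:
  [0] back_away off; wire := none
  [1] phototaxis on (suppress); wire := (-2, 2)
  [2] dock on (inhibit); wire := none
  output none
tick 1:
  [0] back_away on; wire := (-3, 2)
  [1] phototaxis on (suppress); wire := (-2, 2)
  [2] dock off; pass (-2, 2)
  output (-2, 2)

none
-2 2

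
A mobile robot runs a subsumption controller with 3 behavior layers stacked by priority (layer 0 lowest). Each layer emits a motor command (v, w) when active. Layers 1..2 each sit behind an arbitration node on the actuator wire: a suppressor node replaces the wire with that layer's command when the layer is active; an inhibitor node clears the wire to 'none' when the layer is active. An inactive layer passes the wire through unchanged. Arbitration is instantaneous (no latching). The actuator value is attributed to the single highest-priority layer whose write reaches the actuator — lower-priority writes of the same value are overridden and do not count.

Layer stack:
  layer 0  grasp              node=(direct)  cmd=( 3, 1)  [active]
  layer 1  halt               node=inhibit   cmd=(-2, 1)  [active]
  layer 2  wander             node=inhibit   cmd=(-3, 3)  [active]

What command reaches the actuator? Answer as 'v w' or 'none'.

layer 0 (grasp) active — direct: (3, 1)
layer 1 (halt) active — inhibits: none
layer 2 (wander) active — inhibits: none
→ actuator none

none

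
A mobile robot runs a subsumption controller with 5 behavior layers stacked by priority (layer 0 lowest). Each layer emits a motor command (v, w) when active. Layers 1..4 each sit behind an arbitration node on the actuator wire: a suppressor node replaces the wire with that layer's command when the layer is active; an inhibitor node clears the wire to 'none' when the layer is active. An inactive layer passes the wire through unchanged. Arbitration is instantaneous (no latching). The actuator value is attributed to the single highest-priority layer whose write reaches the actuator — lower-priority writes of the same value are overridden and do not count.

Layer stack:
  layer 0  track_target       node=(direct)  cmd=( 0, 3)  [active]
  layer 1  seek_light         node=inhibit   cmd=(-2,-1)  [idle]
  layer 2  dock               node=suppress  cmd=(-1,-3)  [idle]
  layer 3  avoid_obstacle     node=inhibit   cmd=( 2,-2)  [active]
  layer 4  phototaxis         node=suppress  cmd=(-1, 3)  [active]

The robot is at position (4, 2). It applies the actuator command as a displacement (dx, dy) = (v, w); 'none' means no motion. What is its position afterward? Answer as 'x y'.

3 5

[0] track_target on; wire := (0, 3)
[1] seek_light off; pass (0, 3)
[2] dock off; pass (0, 3)
[3] avoid_obstacle on (inhibit); wire := none
[4] phototaxis on (suppress); wire := (-1, 3)
output (-1, 3)
position: (4, 2) + (-1, 3) = (3, 5)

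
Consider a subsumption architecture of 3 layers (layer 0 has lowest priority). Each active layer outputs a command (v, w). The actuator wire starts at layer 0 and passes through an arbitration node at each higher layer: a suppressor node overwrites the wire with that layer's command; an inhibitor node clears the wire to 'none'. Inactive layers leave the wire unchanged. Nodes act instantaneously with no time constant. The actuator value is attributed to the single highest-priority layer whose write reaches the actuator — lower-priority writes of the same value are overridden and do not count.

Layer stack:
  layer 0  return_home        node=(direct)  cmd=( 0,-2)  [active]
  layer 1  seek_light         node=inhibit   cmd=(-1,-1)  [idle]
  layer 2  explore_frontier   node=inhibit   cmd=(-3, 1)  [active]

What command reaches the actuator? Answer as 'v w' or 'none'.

layer 0 (return_home) active — direct: (0, -2)
layer 1 (seek_light) idle — unchanged: (0, -2)
layer 2 (explore_frontier) active — inhibits: none
→ actuator none

none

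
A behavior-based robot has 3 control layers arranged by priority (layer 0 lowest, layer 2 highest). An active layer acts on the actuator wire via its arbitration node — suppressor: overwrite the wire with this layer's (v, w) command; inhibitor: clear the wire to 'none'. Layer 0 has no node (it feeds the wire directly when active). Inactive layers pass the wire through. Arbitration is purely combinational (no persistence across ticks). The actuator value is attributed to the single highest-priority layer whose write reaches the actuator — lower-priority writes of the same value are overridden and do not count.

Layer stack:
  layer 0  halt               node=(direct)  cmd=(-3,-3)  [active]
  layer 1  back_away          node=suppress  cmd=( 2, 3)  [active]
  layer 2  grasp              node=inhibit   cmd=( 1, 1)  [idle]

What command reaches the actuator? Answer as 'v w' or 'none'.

layer 0 (halt) active — direct: (-3, -3)
layer 1 (back_away) active — suppresses: (2, 3)
layer 2 (grasp) idle — unchanged: (2, 3)
→ actuator (2, 3)

2 3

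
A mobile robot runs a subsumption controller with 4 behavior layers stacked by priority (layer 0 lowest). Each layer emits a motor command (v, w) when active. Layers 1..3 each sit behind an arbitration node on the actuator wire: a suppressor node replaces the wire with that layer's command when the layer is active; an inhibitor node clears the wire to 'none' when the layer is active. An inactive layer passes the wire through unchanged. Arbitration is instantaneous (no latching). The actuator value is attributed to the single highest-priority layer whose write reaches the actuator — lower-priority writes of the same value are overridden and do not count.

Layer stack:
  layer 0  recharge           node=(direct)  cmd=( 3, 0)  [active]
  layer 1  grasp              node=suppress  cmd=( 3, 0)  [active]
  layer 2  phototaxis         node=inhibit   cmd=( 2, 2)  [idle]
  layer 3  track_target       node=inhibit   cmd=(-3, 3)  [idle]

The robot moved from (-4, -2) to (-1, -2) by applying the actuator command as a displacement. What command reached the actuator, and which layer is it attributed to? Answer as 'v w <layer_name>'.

displacement = (-1, -2) − (-4, -2) = (3, 0)
L0 recharge: active, feeds wire = (3, 0)
L1 grasp: active, suppressor → wire = (3, 0)
L2 phototaxis: idle → wire stays (3, 0)
L3 track_target: idle → wire stays (3, 0)
actuator = (3, 0) — from layer 1 (grasp)

3 0 grasp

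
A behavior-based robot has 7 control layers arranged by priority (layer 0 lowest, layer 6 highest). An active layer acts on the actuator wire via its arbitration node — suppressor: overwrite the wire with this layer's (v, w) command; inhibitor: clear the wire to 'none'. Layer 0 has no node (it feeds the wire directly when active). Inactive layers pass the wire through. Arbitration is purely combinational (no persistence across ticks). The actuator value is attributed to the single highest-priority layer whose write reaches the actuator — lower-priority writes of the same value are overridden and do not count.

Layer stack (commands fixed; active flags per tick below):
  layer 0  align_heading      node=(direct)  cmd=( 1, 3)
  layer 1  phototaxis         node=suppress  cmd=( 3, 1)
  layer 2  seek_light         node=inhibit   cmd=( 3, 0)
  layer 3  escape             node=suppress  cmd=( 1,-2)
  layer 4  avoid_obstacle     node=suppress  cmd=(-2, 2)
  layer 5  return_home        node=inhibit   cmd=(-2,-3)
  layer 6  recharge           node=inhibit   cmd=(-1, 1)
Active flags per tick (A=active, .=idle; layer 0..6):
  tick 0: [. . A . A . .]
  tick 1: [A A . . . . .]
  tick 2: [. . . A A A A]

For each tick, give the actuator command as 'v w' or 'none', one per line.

tick 0:
  L0 align_heading: idle → wire = none
  L1 phototaxis: idle → wire stays none
  L2 seek_light: active, inhibitor → wire = none
  L3 escape: idle → wire stays none
  L4 avoid_obstacle: active, suppressor → wire = (-2, 2)
  L5 return_home: idle → wire stays (-2, 2)
  L6 recharge: idle → wire stays (-2, 2)
  actuator = (-2, 2)
tick 1:
  L0 align_heading: active, feeds wire = (1, 3)
  L1 phototaxis: active, suppressor → wire = (3, 1)
  L2 seek_light: idle → wire stays (3, 1)
  L3 escape: idle → wire stays (3, 1)
  L4 avoid_obstacle: idle → wire stays (3, 1)
  L5 return_home: idle → wire stays (3, 1)
  L6 recharge: idle → wire stays (3, 1)
  actuator = (3, 1)
tick 2:
  L0 align_heading: idle → wire = none
  L1 phototaxis: idle → wire stays none
  L2 seek_light: idle → wire stays none
  L3 escape: active, suppressor → wire = (1, -2)
  L4 avoid_obstacle: active, suppressor → wire = (-2, 2)
  L5 return_home: active, inhibitor → wire = none
  L6 recharge: active, inhibitor → wire = none
  actuator = none

-2 2
3 1
none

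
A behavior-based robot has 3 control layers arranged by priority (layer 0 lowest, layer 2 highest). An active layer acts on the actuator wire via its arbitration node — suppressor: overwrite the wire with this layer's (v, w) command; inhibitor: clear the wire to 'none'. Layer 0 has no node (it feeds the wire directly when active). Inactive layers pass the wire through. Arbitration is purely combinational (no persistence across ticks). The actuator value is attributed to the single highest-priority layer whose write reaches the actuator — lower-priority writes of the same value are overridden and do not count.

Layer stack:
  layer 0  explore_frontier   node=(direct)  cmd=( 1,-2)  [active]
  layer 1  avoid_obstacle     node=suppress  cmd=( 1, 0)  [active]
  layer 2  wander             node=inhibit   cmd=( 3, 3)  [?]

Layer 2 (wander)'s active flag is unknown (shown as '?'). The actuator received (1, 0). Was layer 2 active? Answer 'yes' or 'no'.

If layer 2 is active=yes:
  actuator would be none
If layer 2 is active=no:
  actuator would be (1, 0)
Observed (1, 0), so layer 2 was idle.

no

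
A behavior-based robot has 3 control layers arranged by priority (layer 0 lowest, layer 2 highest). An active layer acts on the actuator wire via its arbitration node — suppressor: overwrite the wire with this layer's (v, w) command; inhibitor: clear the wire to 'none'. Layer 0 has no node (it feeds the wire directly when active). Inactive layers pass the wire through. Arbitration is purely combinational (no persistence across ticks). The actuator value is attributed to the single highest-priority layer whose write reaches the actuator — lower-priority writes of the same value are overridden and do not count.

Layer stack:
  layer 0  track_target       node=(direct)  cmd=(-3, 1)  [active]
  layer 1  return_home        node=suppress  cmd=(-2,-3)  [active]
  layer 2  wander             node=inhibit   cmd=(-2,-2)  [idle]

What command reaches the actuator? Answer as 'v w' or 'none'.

layer 0 (track_target) active — direct: (-3, 1)
layer 1 (return_home) active — suppresses: (-2, -3)
layer 2 (wander) idle — unchanged: (-2, -3)
→ actuator (-2, -3)

-2 -3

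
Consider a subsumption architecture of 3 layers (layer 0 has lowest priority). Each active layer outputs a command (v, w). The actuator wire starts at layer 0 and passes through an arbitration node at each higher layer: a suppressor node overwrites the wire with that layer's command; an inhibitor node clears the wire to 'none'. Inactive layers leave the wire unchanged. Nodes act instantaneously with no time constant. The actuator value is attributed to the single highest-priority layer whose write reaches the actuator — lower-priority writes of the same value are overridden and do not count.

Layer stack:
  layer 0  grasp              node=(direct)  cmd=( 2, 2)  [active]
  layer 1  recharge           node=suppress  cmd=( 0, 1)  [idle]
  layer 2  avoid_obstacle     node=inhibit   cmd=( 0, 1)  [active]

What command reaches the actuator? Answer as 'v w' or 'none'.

none

[0] grasp on; wire := (2, 2)
[1] recharge off; pass (2, 2)
[2] avoid_obstacle on (inhibit); wire := none
output none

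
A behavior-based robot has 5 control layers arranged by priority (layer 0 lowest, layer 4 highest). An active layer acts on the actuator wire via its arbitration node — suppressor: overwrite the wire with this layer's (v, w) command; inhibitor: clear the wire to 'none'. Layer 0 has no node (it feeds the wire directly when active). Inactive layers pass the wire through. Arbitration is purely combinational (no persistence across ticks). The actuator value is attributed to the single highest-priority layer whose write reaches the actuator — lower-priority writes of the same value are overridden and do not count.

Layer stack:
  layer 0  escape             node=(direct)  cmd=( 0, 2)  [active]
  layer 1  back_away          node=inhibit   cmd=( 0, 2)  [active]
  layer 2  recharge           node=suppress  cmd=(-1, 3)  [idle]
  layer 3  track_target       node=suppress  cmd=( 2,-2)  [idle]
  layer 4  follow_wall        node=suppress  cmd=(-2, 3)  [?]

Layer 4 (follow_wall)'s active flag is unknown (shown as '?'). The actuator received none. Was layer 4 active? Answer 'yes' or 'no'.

no

If layer 4 is active=yes:
  actuator would be (-2, 3)
If layer 4 is active=no:
  actuator would be none
Observed none, so layer 4 was idle.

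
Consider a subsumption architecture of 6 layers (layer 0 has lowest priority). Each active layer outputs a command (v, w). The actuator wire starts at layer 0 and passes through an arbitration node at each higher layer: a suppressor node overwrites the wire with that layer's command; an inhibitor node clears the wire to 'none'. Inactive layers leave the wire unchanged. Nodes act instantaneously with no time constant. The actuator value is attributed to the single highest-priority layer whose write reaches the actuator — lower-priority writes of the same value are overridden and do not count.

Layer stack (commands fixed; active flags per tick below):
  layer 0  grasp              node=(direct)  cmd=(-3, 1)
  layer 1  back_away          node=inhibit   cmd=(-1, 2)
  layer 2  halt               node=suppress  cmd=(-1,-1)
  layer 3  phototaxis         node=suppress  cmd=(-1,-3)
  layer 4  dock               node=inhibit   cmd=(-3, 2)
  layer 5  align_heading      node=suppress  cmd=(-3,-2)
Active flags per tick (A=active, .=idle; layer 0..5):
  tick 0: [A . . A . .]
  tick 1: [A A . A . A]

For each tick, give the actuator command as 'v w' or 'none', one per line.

tick 0:
  L0 grasp: active, feeds wire = (-3, 1)
  L1 back_away: idle → wire stays (-3, 1)
  L2 halt: idle → wire stays (-3, 1)
  L3 phototaxis: active, suppressor → wire = (-1, -3)
  L4 dock: idle → wire stays (-1, -3)
  L5 align_heading: idle → wire stays (-1, -3)
  actuator = (-1, -3)
tick 1:
  L0 grasp: active, feeds wire = (-3, 1)
  L1 back_away: active, inhibitor → wire = none
  L2 halt: idle → wire stays none
  L3 phototaxis: active, suppressor → wire = (-1, -3)
  L4 dock: idle → wire stays (-1, -3)
  L5 align_heading: active, suppressor → wire = (-3, -2)
  actuator = (-3, -2)

-1 -3
-3 -2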